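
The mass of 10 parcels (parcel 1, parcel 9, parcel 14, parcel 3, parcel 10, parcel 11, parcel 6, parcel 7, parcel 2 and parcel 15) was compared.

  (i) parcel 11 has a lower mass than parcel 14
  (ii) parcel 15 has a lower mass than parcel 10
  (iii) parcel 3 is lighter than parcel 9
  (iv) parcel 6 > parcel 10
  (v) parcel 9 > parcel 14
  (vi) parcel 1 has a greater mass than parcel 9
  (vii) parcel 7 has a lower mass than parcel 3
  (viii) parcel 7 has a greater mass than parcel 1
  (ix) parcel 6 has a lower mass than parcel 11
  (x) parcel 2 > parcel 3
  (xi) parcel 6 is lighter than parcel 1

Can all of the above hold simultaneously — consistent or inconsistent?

Chaining the given relations yields parcel 9 < parcel 1 < parcel 7 < parcel 3, so parcel 9 < parcel 3. But one relation states parcel 3 < parcel 9. These cannot both hold.

inconsistent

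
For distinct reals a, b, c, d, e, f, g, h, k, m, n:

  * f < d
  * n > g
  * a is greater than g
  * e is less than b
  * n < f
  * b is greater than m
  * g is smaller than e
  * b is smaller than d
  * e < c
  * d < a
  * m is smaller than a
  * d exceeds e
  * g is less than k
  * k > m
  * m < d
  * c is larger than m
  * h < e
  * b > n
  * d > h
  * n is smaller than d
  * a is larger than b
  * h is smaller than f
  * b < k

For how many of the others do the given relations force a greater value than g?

The elements the relations force above g are n, f, e, b, c, d, k, a — no chain reaches any other.
That is 8.

8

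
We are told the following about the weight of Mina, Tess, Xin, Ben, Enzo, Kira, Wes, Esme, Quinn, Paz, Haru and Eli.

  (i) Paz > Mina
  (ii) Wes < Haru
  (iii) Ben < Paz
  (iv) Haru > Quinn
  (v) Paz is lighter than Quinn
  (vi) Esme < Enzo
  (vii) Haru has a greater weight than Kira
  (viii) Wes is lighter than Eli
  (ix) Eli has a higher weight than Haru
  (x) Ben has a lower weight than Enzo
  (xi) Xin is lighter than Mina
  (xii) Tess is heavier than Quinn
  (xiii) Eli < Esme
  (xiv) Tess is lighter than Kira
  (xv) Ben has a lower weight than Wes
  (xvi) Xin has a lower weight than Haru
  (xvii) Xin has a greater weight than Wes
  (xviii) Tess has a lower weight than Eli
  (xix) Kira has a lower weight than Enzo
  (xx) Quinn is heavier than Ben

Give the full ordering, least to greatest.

Ben < Wes < Xin < Mina < Paz < Quinn < Tess < Kira < Haru < Eli < Esme < Enzo

Nothing is placed below Ben, so it is least; from there Ben < Wes; Wes < Xin; Xin < Mina; Mina < Paz; Paz < Quinn; Quinn < Tess; Tess < Kira; Kira < Haru; Haru < Eli; Eli < Esme; Esme < Enzo, each given directly.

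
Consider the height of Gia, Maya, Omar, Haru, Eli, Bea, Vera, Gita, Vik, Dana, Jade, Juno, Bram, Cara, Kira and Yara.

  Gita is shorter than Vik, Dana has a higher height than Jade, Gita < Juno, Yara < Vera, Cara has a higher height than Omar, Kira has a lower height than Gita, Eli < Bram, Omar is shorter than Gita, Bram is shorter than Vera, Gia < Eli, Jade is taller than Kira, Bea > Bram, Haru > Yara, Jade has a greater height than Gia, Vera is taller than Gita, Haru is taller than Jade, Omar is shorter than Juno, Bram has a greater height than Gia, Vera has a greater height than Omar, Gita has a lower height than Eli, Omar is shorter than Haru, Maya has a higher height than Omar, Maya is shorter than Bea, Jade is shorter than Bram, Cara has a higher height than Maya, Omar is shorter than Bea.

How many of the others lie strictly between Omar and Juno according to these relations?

The relations place Omar below Juno. An element lies strictly between them when it is forced above Omar and also forced below Juno.
Above Omar: {Gita, Eli, Maya, Bram, Haru, Vik, Vera, Cara, Bea}. Below Juno: {Kira, Gita}.
Intersection: {Gita} — 1.

1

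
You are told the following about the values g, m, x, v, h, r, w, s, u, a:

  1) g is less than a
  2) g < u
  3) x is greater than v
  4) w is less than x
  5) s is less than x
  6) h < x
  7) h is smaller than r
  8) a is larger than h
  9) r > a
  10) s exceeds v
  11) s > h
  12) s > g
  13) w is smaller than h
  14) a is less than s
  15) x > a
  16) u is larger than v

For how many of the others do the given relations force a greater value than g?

Directly above g: a, u, s.
One step further: r, x (5 so far).
No other element is forced above g by the given relations, so the count is 5.

5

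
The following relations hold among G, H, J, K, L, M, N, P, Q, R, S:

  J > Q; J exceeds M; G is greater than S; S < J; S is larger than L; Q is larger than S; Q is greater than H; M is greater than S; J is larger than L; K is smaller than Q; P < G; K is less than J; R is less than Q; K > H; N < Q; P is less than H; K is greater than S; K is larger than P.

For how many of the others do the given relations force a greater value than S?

The elements the relations force above S are M, G, K, Q, J — no chain reaches any other.
That is 5.

5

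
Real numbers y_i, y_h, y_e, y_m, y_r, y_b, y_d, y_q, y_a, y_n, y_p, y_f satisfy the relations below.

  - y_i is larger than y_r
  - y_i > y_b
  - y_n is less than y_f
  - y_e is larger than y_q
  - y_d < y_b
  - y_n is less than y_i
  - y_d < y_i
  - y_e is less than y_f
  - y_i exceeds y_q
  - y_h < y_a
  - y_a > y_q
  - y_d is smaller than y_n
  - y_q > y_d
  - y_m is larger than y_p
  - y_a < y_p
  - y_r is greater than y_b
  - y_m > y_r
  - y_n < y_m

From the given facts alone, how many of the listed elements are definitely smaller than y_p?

The elements the relations force below y_p are y_d, y_h, y_q, y_a — no chain reaches any other.
That is 4.

4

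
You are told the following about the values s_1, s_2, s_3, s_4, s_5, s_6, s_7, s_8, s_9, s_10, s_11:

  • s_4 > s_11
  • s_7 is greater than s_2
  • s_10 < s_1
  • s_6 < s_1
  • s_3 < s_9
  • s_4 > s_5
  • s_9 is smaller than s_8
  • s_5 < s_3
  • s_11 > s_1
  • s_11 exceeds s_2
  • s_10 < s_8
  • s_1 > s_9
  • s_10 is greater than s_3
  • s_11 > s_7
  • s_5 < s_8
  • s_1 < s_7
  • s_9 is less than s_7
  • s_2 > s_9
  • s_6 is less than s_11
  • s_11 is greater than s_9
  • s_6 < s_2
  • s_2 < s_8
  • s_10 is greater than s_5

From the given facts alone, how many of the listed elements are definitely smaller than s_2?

4

From s_2 the given relations immediately reach s_6, s_9.
From those, s_3 — 3 in total.
From those, s_5 — 4 in total.
Nothing else is reachable below s_2; 4 in all.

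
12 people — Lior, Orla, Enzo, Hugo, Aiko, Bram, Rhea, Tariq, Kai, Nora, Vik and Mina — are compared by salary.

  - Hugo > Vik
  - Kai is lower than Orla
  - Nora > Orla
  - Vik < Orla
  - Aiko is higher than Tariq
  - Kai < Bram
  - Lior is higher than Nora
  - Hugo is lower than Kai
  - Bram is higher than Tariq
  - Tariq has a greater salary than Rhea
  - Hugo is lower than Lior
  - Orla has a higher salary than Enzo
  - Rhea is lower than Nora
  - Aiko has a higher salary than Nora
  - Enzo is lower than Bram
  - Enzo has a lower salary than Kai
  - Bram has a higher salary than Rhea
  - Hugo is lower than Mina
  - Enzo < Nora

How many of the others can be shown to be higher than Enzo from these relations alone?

6

Directly above Enzo: Kai, Orla, Nora, Bram.
One step further: Lior, Aiko (6 so far).
No other element is forced above Enzo by the given relations, so the count is 6.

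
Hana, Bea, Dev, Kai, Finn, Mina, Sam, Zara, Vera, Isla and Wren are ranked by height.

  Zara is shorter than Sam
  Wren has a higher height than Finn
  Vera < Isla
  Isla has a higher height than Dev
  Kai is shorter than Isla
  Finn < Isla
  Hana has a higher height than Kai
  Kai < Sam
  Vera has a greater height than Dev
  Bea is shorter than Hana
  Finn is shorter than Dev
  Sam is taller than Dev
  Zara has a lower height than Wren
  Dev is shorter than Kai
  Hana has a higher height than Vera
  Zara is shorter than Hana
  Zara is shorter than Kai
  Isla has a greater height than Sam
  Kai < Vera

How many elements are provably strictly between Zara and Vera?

Chaining upward from Zara reaches: Wren, Kai, Sam, Isla, Hana.
Chaining downward from Vera reaches: Finn, Dev, Kai.
Strictly between Zara and Vera are those in both lists: Kai — 1 element.

1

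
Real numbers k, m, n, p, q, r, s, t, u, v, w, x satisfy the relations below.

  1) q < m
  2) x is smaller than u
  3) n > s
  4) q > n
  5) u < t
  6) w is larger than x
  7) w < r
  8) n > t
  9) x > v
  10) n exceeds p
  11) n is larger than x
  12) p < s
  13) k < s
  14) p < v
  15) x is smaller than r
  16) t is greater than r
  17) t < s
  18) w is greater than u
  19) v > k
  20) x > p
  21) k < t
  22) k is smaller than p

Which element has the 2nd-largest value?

The consecutive relations fix a unique order: k < p < v < x < u < w < r < t < s < n < q < m.
The 2nd largest is q.

q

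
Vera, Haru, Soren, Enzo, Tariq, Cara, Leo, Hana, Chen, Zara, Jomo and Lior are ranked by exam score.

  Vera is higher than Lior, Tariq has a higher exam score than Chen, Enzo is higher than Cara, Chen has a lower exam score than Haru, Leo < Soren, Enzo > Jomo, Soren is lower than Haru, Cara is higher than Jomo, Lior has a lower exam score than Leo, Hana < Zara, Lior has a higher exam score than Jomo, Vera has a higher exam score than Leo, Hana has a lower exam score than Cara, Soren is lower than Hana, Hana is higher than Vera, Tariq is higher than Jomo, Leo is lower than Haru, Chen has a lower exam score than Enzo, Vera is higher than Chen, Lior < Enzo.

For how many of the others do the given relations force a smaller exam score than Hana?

The elements the relations force below Hana are Jomo, Lior, Leo, Chen, Vera, Soren — no chain reaches any other.
That is 6.

6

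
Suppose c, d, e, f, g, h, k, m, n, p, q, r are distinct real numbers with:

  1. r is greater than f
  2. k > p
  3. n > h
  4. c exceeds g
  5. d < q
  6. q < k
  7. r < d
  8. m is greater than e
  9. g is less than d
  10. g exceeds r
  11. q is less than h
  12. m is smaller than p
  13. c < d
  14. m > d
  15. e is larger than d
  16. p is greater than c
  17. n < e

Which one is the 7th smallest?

h

Chaining the given pairs: f < r < g < c < d < q < h < n < e < m < p < k.
Counting 7 from the smallest end gives h.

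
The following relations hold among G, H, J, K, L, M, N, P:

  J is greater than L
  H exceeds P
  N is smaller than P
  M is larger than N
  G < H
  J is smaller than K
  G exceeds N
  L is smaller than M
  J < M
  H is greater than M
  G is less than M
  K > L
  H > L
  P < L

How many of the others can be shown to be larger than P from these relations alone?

5

From P the given relations immediately reach L, H.
From those, J, M, K — 5 in total.
Nothing else is reachable above P; 5 in all.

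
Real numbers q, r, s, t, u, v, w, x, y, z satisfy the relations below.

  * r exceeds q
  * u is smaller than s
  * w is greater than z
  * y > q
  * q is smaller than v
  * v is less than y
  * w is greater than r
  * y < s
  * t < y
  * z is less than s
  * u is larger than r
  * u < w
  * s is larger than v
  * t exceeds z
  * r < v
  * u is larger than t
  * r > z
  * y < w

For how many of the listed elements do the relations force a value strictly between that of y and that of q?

2

Chaining upward from q reaches: r, u, v, w, s.
Chaining downward from y reaches: z, r, t, v.
Strictly between q and y are those in both lists: r, v — 2 elements.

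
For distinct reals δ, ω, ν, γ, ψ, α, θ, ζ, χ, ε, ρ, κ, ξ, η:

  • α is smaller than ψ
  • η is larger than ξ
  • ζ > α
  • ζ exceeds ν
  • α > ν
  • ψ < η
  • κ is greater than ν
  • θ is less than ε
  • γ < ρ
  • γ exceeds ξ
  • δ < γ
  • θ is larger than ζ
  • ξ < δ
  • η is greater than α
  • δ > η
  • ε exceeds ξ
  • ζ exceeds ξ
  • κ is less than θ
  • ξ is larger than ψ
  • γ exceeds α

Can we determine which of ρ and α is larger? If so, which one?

α < ψ and ψ < ξ give α < ξ.
With ξ < η: α < ψ < ξ < η.
With η < δ: α < ψ < ξ < η < δ.
With δ < γ: α < ψ < ξ < η < δ < γ.
Then γ < ρ extends the chain to ρ.
So ρ is larger.

ρ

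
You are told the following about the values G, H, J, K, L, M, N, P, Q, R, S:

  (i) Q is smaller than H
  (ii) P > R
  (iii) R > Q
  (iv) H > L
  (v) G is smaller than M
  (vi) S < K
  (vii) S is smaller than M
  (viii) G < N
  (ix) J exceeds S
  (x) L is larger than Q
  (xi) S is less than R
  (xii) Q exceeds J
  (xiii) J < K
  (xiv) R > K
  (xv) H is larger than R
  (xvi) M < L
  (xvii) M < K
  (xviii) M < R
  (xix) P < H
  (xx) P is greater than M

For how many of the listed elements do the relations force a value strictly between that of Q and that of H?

The relations place Q below H. An element lies strictly between them when it is forced above Q and also forced below H.
Above Q: {L, R, P}. Below H: {S, J, G, M, L, K, R, P}.
Intersection: {L, R, P} — 3.

3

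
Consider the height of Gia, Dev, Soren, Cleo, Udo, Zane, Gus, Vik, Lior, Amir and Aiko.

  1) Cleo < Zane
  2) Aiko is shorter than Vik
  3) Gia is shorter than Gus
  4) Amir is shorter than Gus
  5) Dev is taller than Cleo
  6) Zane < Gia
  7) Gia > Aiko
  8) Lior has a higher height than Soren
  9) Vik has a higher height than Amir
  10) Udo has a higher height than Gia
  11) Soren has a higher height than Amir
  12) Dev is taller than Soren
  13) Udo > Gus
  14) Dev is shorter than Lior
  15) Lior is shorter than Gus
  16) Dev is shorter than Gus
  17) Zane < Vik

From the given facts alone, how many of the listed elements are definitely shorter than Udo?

9

From Udo the given relations immediately reach Gia, Gus.
From those, Amir, Aiko, Zane, Dev, Lior — 7 in total.
From those, Soren, Cleo — 9 in total.
No other element is forced below Udo by the given relations, so the count is 9.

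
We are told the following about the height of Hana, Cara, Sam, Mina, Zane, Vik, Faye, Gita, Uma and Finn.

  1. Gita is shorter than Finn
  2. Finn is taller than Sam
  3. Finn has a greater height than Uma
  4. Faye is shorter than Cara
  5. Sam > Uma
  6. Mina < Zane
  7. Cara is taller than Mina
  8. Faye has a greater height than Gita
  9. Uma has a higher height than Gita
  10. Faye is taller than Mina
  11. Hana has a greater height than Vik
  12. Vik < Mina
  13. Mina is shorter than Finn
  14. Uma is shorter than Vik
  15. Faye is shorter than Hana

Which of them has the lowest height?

Gita

Chaining upward from Gita: directly above it, Uma, Faye, Finn; then Vik, Sam, Hana, Cara; then Mina; then Zane.
That covers every other element, and nothing is given below Gita, so Gita is the lowest height.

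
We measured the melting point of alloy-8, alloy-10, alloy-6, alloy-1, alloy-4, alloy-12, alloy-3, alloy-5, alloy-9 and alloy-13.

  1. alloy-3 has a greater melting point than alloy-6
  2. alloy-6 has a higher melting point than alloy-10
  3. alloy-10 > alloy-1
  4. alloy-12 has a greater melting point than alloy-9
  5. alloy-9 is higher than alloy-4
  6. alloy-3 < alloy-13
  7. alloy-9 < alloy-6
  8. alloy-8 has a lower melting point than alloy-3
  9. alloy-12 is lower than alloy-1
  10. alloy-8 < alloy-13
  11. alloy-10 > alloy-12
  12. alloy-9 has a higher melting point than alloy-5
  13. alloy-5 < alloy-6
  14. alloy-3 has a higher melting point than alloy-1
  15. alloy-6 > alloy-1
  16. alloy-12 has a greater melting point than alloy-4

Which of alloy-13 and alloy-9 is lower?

alloy-9

alloy-9 < alloy-12 and alloy-12 < alloy-1 give alloy-9 < alloy-1.
With alloy-1 < alloy-10: alloy-9 < alloy-12 < alloy-1 < alloy-10.
With alloy-10 < alloy-6: alloy-9 < alloy-12 < alloy-1 < alloy-10 < alloy-6.
With alloy-6 < alloy-3: alloy-9 < alloy-12 < alloy-1 < alloy-10 < alloy-6 < alloy-3.
With alloy-3 < alloy-13: alloy-9 < alloy-12 < alloy-1 < alloy-10 < alloy-6 < alloy-3 < alloy-13.
So alloy-9 < alloy-13; alloy-9 is the lower of the two.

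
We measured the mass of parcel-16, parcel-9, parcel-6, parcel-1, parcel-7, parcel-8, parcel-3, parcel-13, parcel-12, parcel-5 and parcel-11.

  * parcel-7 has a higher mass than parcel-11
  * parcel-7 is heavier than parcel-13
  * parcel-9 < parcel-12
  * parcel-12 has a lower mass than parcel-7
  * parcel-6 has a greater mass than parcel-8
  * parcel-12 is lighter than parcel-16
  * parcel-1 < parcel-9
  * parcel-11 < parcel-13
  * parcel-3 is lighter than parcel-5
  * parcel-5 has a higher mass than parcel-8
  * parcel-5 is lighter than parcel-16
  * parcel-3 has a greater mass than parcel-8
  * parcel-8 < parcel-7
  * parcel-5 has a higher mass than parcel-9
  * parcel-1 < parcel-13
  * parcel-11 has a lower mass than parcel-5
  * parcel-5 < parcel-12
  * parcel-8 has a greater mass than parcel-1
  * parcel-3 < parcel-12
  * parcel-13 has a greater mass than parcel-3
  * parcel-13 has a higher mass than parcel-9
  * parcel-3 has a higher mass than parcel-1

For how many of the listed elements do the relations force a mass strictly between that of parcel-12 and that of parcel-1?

Chaining upward from parcel-1 reaches: parcel-8, parcel-3, parcel-9, parcel-6, parcel-5, parcel-13, parcel-16, parcel-7.
Chaining downward from parcel-12 reaches: parcel-11, parcel-8, parcel-3, parcel-9, parcel-5.
Strictly between parcel-1 and parcel-12 are those in both lists: parcel-8, parcel-3, parcel-9, parcel-5 — 4 elements.

4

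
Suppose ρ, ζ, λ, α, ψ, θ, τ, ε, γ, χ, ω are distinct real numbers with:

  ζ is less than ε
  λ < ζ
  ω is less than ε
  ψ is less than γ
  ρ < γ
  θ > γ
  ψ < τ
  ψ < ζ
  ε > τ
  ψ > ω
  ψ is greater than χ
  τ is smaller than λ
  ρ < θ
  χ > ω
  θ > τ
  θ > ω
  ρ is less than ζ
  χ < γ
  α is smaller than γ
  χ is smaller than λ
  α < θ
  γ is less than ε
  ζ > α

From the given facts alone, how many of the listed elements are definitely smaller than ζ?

7

Directly below ζ: ρ, α, ψ, λ.
One step further: ω, χ, τ (7 so far).
Nothing else is reachable below ζ; 7 in all.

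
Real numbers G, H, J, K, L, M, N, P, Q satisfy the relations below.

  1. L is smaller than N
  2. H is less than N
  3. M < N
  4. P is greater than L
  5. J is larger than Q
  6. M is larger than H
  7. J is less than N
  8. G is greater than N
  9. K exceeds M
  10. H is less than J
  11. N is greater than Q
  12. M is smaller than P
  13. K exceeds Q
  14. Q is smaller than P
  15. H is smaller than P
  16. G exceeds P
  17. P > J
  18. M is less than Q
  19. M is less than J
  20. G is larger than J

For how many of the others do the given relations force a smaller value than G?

Directly below G: J, N, P.
One step further: L, H, M, Q (7 so far).
Nothing else is reachable below G; 7 in all.

7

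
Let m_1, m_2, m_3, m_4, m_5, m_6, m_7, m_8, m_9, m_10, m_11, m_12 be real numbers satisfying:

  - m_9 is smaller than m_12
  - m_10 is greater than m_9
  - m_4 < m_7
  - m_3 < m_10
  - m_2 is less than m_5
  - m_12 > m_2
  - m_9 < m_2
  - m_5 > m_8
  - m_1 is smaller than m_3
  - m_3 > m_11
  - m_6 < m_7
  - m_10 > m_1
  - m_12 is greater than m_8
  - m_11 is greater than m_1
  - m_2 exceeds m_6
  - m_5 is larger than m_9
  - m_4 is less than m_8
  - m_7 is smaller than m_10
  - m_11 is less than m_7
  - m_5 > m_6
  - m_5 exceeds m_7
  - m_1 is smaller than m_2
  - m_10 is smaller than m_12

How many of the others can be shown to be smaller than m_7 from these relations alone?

Directly below m_7: m_4, m_6, m_11.
One step further: m_1 (4 so far).
No other element is forced below m_7 by the given relations, so the count is 4.

4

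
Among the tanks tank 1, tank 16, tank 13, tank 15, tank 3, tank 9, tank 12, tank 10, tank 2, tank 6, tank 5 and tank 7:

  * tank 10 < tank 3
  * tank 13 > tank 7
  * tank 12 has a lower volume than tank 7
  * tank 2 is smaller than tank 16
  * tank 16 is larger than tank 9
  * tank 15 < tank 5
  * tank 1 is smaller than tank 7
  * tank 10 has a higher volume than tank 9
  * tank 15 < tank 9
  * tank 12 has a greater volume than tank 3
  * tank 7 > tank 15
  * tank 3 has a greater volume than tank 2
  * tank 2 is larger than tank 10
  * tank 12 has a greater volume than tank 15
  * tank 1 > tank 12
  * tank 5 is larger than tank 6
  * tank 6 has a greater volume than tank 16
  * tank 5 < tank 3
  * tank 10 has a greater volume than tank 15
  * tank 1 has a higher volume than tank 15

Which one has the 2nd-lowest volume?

tank 9

Chaining the given pairs: tank 15 < tank 9 < tank 10 < tank 2 < tank 16 < tank 6 < tank 5 < tank 3 < tank 12 < tank 1 < tank 7 < tank 13.
Counting 2 from the smallest end gives tank 9.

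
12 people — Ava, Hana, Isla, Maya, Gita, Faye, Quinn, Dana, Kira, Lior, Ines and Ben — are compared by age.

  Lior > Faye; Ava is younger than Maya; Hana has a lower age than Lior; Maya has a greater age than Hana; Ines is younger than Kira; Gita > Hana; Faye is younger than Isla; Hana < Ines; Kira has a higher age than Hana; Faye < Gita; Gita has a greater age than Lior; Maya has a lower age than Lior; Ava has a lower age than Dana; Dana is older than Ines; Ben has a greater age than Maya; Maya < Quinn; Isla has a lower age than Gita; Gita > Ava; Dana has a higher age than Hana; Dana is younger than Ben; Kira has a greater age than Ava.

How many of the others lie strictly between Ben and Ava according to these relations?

The relations place Ava below Ben. An element lies strictly between them when it is forced above Ava and also forced below Ben.
Above Ava: {Maya, Dana, Kira, Lior, Gita, Quinn}. Below Ben: {Hana, Maya, Ines, Dana}.
Intersection: {Maya, Dana} — 2.

2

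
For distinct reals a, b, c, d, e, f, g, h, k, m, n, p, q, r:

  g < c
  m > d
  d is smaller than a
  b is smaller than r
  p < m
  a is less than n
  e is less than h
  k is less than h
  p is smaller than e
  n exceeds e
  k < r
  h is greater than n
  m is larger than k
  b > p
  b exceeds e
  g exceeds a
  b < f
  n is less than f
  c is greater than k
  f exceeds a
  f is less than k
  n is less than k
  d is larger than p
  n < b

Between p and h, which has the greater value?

Chaining the given relations: p < d < a < n < b < f < k < h.
So p < h; h is the larger of the two.

h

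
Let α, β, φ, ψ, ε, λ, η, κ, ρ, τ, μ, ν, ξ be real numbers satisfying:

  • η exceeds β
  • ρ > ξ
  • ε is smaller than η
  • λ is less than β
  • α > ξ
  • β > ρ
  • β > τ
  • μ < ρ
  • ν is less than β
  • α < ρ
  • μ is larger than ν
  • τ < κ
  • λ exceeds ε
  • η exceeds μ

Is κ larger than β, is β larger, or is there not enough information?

undetermined

Following every chain through κ: below κ we get τ.
β is not reached, and no chain runs the other way from β to κ.
So the given relations leave the order of κ and β undetermined.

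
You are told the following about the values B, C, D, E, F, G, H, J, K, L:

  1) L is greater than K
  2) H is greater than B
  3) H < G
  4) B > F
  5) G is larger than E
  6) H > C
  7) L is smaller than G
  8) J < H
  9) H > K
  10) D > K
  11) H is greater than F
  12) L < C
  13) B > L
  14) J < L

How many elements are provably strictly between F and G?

Chaining upward from F reaches: B, H.
Chaining downward from G reaches: J, K, L, C, B, H, E.
Strictly between F and G are those in both lists: B, H — 2 elements.

2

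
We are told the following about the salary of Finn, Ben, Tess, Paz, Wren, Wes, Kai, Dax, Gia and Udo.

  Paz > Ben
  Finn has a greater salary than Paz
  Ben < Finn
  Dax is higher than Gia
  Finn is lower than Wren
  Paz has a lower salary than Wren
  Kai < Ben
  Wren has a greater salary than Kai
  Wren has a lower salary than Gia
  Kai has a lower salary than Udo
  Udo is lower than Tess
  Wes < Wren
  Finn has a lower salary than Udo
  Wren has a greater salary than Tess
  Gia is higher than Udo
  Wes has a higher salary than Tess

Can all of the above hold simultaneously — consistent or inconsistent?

Every relation is compatible with Kai < Ben < Paz < Finn < Udo < Tess < Wes < Wren < Gia < Dax; the set is consistent.

consistent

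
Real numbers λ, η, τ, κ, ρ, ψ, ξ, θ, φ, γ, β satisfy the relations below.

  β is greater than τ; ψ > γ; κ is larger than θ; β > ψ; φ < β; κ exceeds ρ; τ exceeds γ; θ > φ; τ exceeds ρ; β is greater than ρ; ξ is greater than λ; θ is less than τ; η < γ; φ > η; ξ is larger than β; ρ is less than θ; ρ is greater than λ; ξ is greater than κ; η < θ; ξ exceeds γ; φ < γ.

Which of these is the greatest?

η is not greatest since η < φ; φ is not greatest since φ < θ; λ is not greatest since λ < ρ; γ is not greatest since γ < ξ; ρ is not greatest since ρ < β; ψ is not greatest since ψ < β; θ is not greatest since θ < τ; κ is not greatest since κ < ξ; τ is not greatest since τ < β; β is not greatest since β < ξ.
Only ξ has nothing above it, so ξ is the greatest.

ξ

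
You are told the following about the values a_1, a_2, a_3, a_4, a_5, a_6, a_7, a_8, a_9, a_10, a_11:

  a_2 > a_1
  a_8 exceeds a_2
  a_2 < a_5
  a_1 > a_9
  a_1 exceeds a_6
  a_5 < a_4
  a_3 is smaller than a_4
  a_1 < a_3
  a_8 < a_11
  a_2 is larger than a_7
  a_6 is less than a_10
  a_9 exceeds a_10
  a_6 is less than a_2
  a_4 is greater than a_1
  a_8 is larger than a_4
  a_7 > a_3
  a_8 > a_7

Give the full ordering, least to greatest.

a_6 < a_10 < a_9 < a_1 < a_3 < a_7 < a_2 < a_5 < a_4 < a_8 < a_11

Nothing is placed below a_6, so it is least; from there a_6 < a_10; a_10 < a_9; a_9 < a_1; a_1 < a_3; a_3 < a_7; a_7 < a_2; a_2 < a_5; a_5 < a_4; a_4 < a_8; a_8 < a_11, each given directly.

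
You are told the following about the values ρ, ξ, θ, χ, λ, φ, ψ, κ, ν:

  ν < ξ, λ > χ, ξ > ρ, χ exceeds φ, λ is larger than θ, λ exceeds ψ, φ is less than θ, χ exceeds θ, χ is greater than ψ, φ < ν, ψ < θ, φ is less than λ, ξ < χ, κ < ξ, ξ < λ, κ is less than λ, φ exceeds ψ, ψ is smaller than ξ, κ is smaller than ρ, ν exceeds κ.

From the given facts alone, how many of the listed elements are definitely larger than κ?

From κ the given relations immediately reach ν, ρ, ξ, λ.
From those, χ — 5 in total.
Nothing else is reachable above κ; 5 in all.

5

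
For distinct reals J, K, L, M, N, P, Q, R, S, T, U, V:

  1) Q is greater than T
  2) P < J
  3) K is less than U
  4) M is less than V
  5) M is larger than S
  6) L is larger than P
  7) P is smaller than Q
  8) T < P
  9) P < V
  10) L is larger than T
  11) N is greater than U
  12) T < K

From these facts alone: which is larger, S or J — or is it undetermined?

Following every chain through S: above S we get M, V.
J is not reached, and no chain runs the other way from J to S.
So the given relations leave the order of S and J undetermined.

undetermined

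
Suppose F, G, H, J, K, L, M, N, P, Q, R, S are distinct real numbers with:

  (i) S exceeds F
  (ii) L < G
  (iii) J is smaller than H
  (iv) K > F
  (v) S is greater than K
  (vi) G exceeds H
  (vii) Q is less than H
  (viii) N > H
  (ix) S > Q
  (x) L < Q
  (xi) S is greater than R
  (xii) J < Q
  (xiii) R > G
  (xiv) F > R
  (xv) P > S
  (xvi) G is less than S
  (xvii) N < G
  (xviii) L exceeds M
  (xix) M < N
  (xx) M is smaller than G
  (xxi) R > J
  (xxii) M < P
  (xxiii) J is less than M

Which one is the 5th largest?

Piecing the relations together gives one ordering: J < M < L < Q < H < N < G < R < F < K < S < P.
Counting 5 from the largest end gives R.

R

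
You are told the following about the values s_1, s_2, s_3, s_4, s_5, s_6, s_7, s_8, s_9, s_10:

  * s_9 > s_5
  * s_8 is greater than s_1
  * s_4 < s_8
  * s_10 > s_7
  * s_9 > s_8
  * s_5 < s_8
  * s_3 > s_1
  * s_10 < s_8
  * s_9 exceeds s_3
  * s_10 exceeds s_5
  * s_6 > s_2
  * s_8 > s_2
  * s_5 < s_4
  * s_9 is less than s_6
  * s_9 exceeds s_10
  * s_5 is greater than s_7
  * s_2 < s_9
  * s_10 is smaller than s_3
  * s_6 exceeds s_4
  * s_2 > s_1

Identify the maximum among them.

s_6

s_7 is not greatest since s_7 < s_10; s_5 is not greatest since s_5 < s_4; s_4 is not greatest since s_4 < s_8; s_1 is not greatest since s_1 < s_2; s_2 is not greatest since s_2 < s_6; s_10 is not greatest since s_10 < s_8; s_3 is not greatest since s_3 < s_9; s_8 is not greatest since s_8 < s_9; s_9 is not greatest since s_9 < s_6.
Only s_6 has nothing above it, so s_6 is the maximum.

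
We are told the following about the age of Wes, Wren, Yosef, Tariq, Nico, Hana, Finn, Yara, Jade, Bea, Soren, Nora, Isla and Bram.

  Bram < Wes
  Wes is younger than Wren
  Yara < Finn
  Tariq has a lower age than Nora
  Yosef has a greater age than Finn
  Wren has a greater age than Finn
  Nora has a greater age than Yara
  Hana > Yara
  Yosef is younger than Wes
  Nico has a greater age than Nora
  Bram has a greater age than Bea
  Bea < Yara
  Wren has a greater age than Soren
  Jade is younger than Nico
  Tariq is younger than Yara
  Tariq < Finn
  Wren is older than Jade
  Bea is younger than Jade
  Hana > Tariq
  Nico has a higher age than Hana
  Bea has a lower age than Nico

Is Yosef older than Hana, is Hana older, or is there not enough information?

Following every chain through Hana: above Hana we get Nico; below Hana we get Bea, Tariq, Yara.
Yosef is not reached, and no chain runs the other way from Yosef to Hana.
So the given relations leave the order of Hana and Yosef undetermined.

undetermined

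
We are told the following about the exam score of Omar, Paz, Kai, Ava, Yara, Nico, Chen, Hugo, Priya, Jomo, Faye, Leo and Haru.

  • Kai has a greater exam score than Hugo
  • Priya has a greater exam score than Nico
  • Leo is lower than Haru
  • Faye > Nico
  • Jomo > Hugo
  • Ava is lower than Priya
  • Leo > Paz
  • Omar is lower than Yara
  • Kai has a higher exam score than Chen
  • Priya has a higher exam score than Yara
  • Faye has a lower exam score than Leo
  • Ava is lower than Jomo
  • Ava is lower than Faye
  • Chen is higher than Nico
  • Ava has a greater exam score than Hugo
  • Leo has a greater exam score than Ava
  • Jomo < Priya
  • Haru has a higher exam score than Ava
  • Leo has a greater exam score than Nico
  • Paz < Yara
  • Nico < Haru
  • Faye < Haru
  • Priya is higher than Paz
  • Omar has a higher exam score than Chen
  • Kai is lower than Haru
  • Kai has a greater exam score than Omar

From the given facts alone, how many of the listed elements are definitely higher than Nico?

Directly above Nico: Chen, Faye, Leo, Priya, Haru.
One step further: Omar, Kai (7 so far).
One step further: Yara (8 so far).
No other element is forced above Nico by the given relations, so the count is 8.

8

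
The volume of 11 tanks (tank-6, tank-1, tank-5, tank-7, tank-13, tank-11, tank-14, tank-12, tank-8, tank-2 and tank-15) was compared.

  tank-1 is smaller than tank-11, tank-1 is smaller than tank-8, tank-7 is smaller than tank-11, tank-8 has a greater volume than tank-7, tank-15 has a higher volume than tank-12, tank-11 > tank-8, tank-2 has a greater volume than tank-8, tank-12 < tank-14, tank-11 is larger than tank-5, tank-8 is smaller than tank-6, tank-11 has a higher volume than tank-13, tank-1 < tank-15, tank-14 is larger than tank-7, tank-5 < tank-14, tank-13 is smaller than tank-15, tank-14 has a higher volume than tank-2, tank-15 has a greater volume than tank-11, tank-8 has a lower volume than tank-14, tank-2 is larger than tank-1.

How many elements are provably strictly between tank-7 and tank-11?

Chaining upward from tank-7 reaches: tank-8, tank-6, tank-2, tank-15, tank-14.
Chaining downward from tank-11 reaches: tank-1, tank-8, tank-13, tank-5.
Strictly between tank-7 and tank-11 are those in both lists: tank-8 — 1 element.

1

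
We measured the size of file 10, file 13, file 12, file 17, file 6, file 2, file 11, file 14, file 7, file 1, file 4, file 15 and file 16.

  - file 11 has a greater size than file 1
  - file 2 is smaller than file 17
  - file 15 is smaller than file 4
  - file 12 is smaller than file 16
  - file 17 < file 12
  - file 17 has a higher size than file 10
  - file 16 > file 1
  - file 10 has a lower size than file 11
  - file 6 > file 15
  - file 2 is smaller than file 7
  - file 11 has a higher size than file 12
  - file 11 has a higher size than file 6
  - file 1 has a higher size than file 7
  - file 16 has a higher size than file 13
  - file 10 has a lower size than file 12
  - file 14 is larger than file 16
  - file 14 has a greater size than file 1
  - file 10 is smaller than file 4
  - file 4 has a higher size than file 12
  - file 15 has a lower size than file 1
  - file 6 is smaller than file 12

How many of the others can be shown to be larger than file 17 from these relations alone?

5

From file 17 the given relations immediately reach file 12.
From those, file 16, file 4, file 11 — 4 in total.
From those, file 14 — 5 in total.
Nothing else is reachable above file 17; 5 in all.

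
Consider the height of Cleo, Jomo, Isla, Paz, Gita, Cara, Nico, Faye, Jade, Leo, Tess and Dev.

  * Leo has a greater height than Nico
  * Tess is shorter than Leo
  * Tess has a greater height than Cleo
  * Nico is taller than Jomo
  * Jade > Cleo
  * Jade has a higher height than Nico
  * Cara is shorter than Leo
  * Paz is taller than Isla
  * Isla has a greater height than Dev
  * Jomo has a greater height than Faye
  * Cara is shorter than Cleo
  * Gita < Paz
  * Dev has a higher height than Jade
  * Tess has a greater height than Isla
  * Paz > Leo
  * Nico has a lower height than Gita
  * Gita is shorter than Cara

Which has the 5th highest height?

The consecutive relations fix a unique order: Faye < Jomo < Nico < Gita < Cara < Cleo < Jade < Dev < Isla < Tess < Leo < Paz.
The 5th largest is Dev.

Dev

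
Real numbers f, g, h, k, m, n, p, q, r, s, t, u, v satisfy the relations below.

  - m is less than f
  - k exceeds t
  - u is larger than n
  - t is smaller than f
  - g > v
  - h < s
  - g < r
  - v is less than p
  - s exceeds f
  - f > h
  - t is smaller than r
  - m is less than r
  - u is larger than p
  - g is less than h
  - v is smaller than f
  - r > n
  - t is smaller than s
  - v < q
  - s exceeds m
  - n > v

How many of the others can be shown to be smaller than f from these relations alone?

5

The elements the relations force below f are v, t, m, g, h — no chain reaches any other.
That is 5.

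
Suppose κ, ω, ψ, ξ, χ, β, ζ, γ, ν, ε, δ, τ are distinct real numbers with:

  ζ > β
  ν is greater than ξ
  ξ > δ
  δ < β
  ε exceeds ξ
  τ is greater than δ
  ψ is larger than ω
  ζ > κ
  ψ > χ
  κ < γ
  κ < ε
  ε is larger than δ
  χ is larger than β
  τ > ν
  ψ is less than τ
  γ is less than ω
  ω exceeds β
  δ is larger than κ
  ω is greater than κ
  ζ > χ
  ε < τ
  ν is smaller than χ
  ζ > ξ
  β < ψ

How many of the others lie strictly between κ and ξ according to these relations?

1

Chaining upward from κ reaches: δ, β, γ, ε, ν, χ, ω, ψ, τ, ζ.
Chaining downward from ξ reaches: δ.
Strictly between κ and ξ are those in both lists: δ — 1 element.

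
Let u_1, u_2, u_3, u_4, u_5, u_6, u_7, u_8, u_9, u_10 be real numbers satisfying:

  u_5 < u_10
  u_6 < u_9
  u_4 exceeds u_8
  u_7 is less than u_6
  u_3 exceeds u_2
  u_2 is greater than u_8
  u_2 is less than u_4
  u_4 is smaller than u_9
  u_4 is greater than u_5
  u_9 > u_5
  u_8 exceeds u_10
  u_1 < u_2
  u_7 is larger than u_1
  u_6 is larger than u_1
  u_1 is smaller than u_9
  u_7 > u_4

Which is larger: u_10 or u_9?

u_9

u_10 < u_8 and u_8 < u_2 give u_10 < u_2.
With u_2 < u_4: u_10 < u_8 < u_2 < u_4.
With u_4 < u_7: u_10 < u_8 < u_2 < u_4 < u_7.
With u_7 < u_6: u_10 < u_8 < u_2 < u_4 < u_7 < u_6.
With u_6 < u_9: u_10 < u_8 < u_2 < u_4 < u_7 < u_6 < u_9.
So u_10 < u_9; u_9 is the larger of the two.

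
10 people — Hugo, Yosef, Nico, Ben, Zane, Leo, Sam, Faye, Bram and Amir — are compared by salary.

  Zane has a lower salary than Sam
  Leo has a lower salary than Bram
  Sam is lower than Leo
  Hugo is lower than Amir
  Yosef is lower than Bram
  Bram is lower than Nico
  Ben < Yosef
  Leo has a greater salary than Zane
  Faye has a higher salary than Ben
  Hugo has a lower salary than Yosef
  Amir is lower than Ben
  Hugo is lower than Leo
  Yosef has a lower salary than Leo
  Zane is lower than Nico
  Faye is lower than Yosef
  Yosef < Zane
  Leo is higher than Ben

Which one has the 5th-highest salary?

Zane

Chaining the given pairs: Hugo < Amir < Ben < Faye < Yosef < Zane < Sam < Leo < Bram < Nico.
The 5th largest is Zane.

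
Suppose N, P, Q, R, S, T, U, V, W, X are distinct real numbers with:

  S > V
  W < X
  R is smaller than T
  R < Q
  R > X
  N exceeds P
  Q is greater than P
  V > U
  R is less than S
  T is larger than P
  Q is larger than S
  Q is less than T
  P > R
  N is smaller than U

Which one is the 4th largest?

V

Chaining the given pairs: W < X < R < P < N < U < V < S < Q < T.
The 4th largest is V.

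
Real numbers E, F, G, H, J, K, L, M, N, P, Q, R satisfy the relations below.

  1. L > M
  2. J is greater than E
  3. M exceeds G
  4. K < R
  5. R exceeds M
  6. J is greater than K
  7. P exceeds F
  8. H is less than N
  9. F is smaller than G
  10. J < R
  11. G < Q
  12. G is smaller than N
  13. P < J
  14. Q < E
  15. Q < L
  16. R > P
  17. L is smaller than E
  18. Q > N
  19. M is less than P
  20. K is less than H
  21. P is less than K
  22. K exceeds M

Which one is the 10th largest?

M

The consecutive relations fix a unique order: F < G < M < P < K < H < N < Q < L < E < J < R.
Counting 10 from the largest end gives M.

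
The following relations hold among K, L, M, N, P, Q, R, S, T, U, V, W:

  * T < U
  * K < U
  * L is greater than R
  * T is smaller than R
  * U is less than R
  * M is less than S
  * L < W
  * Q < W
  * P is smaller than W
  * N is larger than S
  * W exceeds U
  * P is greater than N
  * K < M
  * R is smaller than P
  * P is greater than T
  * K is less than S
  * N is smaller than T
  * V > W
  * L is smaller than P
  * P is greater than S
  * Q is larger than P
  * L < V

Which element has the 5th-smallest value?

T

Piecing the relations together gives one ordering: K < M < S < N < T < U < R < L < P < Q < W < V.
The 5th smallest is T.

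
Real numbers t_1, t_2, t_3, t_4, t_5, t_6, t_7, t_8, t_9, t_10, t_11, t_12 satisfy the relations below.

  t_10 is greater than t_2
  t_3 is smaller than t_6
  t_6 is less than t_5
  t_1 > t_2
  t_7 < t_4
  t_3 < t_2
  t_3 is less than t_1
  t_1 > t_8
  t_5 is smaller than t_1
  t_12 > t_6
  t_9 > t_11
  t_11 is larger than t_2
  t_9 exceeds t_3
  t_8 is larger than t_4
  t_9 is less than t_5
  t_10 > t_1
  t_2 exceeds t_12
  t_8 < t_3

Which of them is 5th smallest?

Chaining the given pairs: t_7 < t_4 < t_8 < t_3 < t_6 < t_12 < t_2 < t_11 < t_9 < t_5 < t_1 < t_10.
The 5th smallest is t_6.

t_6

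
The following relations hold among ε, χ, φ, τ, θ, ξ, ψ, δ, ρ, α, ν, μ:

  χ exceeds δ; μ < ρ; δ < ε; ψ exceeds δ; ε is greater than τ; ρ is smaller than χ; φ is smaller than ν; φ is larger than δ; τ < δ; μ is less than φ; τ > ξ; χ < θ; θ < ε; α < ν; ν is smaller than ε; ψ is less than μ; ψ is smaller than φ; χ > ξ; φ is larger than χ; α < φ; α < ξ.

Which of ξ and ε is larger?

ε

The relevant relations are ξ < τ; τ < δ; δ < ψ; ψ < μ; μ < ρ; ρ < χ; χ < φ; φ < ν; ν < ε.
Together: ξ < τ < δ < ψ < μ < ρ < χ < φ < ν < ε.
So ξ < ε; ε is the larger of the two.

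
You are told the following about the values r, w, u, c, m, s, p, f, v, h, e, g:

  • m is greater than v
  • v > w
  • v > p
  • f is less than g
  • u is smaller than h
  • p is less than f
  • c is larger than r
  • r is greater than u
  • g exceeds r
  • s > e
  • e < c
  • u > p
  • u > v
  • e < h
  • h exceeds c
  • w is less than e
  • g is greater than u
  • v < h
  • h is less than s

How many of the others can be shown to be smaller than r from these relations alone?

Directly below r: u.
One step further: p, v (3 so far).
One step further: w (4 so far).
Nothing else is reachable below r; 4 in all.

4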